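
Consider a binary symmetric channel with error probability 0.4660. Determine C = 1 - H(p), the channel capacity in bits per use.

For BSC with error probability p:
C = 1 - H(p) where H(p) is binary entropy
H(0.4660) = -0.4660 × log₂(0.4660) - 0.5340 × log₂(0.5340)
H(p) = 0.9967
C = 1 - 0.9967 = 0.0033 bits/use


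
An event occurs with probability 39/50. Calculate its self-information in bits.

Information content I(x) = -log₂(p(x))
I = -log₂(39/50) = -log₂(0.7800)
I = 0.3585 bits


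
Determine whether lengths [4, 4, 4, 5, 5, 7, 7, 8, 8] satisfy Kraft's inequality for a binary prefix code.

Kraft inequality: Σ 2^(-l_i) ≤ 1 for prefix-free code
Calculating: 2^(-4) + 2^(-4) + 2^(-4) + 2^(-5) + 2^(-5) + 2^(-7) + 2^(-7) + 2^(-8) + 2^(-8)
= 0.0625 + 0.0625 + 0.0625 + 0.03125 + 0.03125 + 0.0078125 + 0.0078125 + 0.00390625 + 0.00390625
= 0.2734
Since 0.2734 ≤ 1, prefix-free code exists


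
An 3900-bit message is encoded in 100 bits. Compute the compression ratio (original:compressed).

Compression ratio = Original / Compressed
= 3900 / 100 = 39.00:1


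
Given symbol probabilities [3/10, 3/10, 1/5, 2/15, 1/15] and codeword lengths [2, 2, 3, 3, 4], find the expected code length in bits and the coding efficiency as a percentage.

Average length L = Σ p_i × l_i = 2.4667 bits
Entropy H = 2.1546 bits
Efficiency η = H/L × 100% = 87.35%


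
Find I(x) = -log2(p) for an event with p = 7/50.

Information content I(x) = -log₂(p(x))
I = -log₂(7/50) = -log₂(0.1400)
I = 2.8365 bits


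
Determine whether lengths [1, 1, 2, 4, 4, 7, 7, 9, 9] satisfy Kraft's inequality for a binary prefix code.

Kraft inequality: Σ 2^(-l_i) ≤ 1 for prefix-free code
Calculating: 2^(-1) + 2^(-1) + 2^(-2) + 2^(-4) + 2^(-4) + 2^(-7) + 2^(-7) + 2^(-9) + 2^(-9)
= 0.5 + 0.5 + 0.25 + 0.0625 + 0.0625 + 0.0078125 + 0.0078125 + 0.001953125 + 0.001953125
= 1.3945
Since 1.3945 > 1, prefix-free code does not exist


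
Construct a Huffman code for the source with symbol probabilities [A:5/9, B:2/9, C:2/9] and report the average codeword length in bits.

Huffman tree construction:
Combine smallest probabilities repeatedly
Resulting codes:
  A: 1 (length 1)
  B: 00 (length 2)
  C: 01 (length 2)
Average length = Σ p(s) × length(s) = 1.4444 bits


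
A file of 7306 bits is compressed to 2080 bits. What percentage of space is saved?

Space savings = (1 - Compressed/Original) × 100%
= (1 - 2080/7306) × 100%
= 71.53%


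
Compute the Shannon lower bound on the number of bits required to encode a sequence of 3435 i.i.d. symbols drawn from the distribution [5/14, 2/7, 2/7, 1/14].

Entropy H = 1.8352 bits/symbol
Minimum bits = H × n = 1.8352 × 3435
= 6304.04 bits


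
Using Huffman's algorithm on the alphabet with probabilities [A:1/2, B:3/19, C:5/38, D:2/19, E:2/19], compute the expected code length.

Huffman tree construction:
Combine smallest probabilities repeatedly
Resulting codes:
  A: 0 (length 1)
  B: 111 (length 3)
  C: 110 (length 3)
  D: 100 (length 3)
  E: 101 (length 3)
Average length = Σ p(s) × length(s) = 2.0000 bits


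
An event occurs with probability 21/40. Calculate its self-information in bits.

Information content I(x) = -log₂(p(x))
I = -log₂(21/40) = -log₂(0.5250)
I = 0.9296 bits


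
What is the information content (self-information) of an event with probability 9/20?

Information content I(x) = -log₂(p(x))
I = -log₂(9/20) = -log₂(0.4500)
I = 1.1520 bits


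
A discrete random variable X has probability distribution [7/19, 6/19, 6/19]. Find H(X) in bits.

H(X) = -Σ p(x) log₂ p(x)
  -7/19 × log₂(7/19) = 0.5307
  -6/19 × log₂(6/19) = 0.5251
  -6/19 × log₂(6/19) = 0.5251
H(X) = 1.5810 bits


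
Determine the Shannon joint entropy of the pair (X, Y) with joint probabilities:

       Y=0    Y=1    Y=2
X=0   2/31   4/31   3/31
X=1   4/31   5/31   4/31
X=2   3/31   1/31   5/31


H(X,Y) = -Σ p(x,y) log₂ p(x,y)
  p(0,0)=2/31: -0.0645 × log₂(0.0645) = 0.2551
  p(0,1)=4/31: -0.1290 × log₂(0.1290) = 0.3812
  p(0,2)=3/31: -0.0968 × log₂(0.0968) = 0.3261
  p(1,0)=4/31: -0.1290 × log₂(0.1290) = 0.3812
  p(1,1)=5/31: -0.1613 × log₂(0.1613) = 0.4246
  p(1,2)=4/31: -0.1290 × log₂(0.1290) = 0.3812
  p(2,0)=3/31: -0.0968 × log₂(0.0968) = 0.3261
  p(2,1)=1/31: -0.0323 × log₂(0.0323) = 0.1598
  p(2,2)=5/31: -0.1613 × log₂(0.1613) = 0.4246
H(X,Y) = 3.0597 bits


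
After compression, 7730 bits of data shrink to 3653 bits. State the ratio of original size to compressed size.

Compression ratio = Original / Compressed
= 7730 / 3653 = 2.12:1


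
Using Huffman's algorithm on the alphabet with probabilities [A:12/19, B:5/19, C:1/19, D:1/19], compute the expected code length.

Huffman tree construction:
Combine smallest probabilities repeatedly
Resulting codes:
  A: 1 (length 1)
  B: 01 (length 2)
  C: 000 (length 3)
  D: 001 (length 3)
Average length = Σ p(s) × length(s) = 1.4737 bits


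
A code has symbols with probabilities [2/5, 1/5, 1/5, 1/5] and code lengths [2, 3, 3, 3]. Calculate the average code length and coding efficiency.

Average length L = Σ p_i × l_i = 2.6000 bits
Entropy H = 1.9219 bits
Efficiency η = H/L × 100% = 73.92%


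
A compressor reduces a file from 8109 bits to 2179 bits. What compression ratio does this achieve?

Compression ratio = Original / Compressed
= 8109 / 2179 = 3.72:1


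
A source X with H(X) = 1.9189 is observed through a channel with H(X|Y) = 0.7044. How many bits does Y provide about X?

I(X;Y) = H(X) - H(X|Y)
I(X;Y) = 1.9189 - 0.7044 = 1.2145 bits


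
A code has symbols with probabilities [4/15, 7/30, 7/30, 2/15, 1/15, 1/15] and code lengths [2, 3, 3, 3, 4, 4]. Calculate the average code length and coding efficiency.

Average length L = Σ p_i × l_i = 2.8667 bits
Entropy H = 2.3968 bits
Efficiency η = H/L × 100% = 83.61%


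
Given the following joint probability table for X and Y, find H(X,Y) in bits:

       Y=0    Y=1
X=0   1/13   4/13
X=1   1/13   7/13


H(X,Y) = -Σ p(x,y) log₂ p(x,y)
  p(0,0)=1/13: -0.0769 × log₂(0.0769) = 0.2846
  p(0,1)=4/13: -0.3077 × log₂(0.3077) = 0.5232
  p(1,0)=1/13: -0.0769 × log₂(0.0769) = 0.2846
  p(1,1)=7/13: -0.5385 × log₂(0.5385) = 0.4809
H(X,Y) = 1.5734 bits


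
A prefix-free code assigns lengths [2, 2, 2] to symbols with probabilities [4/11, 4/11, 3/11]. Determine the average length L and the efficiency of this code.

Average length L = Σ p_i × l_i = 2.0000 bits
Entropy H = 1.5726 bits
Efficiency η = H/L × 100% = 78.63%


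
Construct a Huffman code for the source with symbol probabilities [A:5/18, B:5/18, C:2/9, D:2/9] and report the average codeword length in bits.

Huffman tree construction:
Combine smallest probabilities repeatedly
Resulting codes:
  A: 10 (length 2)
  B: 11 (length 2)
  C: 00 (length 2)
  D: 01 (length 2)
Average length = Σ p(s) × length(s) = 2.0000 bits


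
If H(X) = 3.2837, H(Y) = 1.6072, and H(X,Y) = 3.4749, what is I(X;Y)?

I(X;Y) = H(X) + H(Y) - H(X,Y)
I(X;Y) = 3.2837 + 1.6072 - 3.4749 = 1.416 bits


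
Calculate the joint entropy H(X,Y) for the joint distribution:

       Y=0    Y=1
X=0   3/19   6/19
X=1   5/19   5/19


H(X,Y) = -Σ p(x,y) log₂ p(x,y)
  p(0,0)=3/19: -0.1579 × log₂(0.1579) = 0.4205
  p(0,1)=6/19: -0.3158 × log₂(0.3158) = 0.5251
  p(1,0)=5/19: -0.2632 × log₂(0.2632) = 0.5068
  p(1,1)=5/19: -0.2632 × log₂(0.2632) = 0.5068
H(X,Y) = 1.9593 bits


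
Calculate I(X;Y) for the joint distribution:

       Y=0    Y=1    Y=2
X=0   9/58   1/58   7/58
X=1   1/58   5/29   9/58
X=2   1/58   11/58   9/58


H(X) = 1.5793, H(Y) = 1.5087, H(X,Y) = 2.8147
I(X;Y) = H(X) + H(Y) - H(X,Y) = 0.2733 bits


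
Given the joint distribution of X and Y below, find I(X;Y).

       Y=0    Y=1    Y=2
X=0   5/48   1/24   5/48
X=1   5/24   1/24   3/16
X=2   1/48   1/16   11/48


H(X) = 1.5462, H(Y) = 1.4235, H(X,Y) = 2.8396
I(X;Y) = H(X) + H(Y) - H(X,Y) = 0.1301 bits


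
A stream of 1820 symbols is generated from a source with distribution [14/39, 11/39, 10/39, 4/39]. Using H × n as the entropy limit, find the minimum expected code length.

Entropy H = 1.8860 bits/symbol
Minimum bits = H × n = 1.8860 × 1820
= 3432.55 bits


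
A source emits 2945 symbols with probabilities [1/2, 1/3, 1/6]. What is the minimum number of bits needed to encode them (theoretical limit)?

Entropy H = 1.4591 bits/symbol
Minimum bits = H × n = 1.4591 × 2945
= 4297.19 bits


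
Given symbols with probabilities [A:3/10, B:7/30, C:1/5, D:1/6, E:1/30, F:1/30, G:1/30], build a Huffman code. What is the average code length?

Huffman tree construction:
Combine smallest probabilities repeatedly
Resulting codes:
  A: 11 (length 2)
  B: 01 (length 2)
  C: 00 (length 2)
  D: 101 (length 3)
  E: 10010 (length 5)
  F: 10011 (length 5)
  G: 1000 (length 4)
Average length = Σ p(s) × length(s) = 2.4333 bits


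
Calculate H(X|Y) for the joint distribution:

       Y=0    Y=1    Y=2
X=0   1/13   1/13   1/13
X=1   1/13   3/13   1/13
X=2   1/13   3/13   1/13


H(X|Y) = Σ_y p(y) H(X|Y=y)
  p(Y=0) = 3/13, H(X|Y=0) = 1.5850
  p(Y=1) = 7/13, H(X|Y=1) = 1.4488
  p(Y=2) = 3/13, H(X|Y=2) = 1.5850
H(X|Y) = 0.2308×1.5850 + 0.5385×1.4488 + 0.2308×1.5850 = 1.5117 bits


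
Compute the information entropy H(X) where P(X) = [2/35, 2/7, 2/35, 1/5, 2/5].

H(X) = -Σ p(x) log₂ p(x)
  -2/35 × log₂(2/35) = 0.2360
  -2/7 × log₂(2/7) = 0.5164
  -2/35 × log₂(2/35) = 0.2360
  -1/5 × log₂(1/5) = 0.4644
  -2/5 × log₂(2/5) = 0.5288
H(X) = 1.9815 bits


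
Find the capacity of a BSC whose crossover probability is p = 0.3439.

For BSC with error probability p:
C = 1 - H(p) where H(p) is binary entropy
H(0.3439) = -0.3439 × log₂(0.3439) - 0.6561 × log₂(0.6561)
H(p) = 0.9285
C = 1 - 0.9285 = 0.0715 bits/use


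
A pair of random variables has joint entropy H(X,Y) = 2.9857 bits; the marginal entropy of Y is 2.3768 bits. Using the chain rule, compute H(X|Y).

Chain rule: H(X,Y) = H(X|Y) + H(Y)
H(X|Y) = H(X,Y) - H(Y) = 2.9857 - 2.3768 = 0.6089 bits


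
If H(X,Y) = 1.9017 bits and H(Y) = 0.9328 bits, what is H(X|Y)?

Chain rule: H(X,Y) = H(X|Y) + H(Y)
H(X|Y) = H(X,Y) - H(Y) = 1.9017 - 0.9328 = 0.9689 bits


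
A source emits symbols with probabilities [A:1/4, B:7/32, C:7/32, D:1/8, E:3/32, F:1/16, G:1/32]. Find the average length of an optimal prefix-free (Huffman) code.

Huffman tree construction:
Combine smallest probabilities repeatedly
Resulting codes:
  A: 10 (length 2)
  B: 00 (length 2)
  C: 01 (length 2)
  D: 110 (length 3)
  E: 1110 (length 4)
  F: 11111 (length 5)
  G: 11110 (length 5)
Average length = Σ p(s) × length(s) = 2.5938 bits


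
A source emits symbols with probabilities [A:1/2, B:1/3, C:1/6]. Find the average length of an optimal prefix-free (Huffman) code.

Huffman tree construction:
Combine smallest probabilities repeatedly
Resulting codes:
  A: 0 (length 1)
  B: 11 (length 2)
  C: 10 (length 2)
Average length = Σ p(s) × length(s) = 1.5000 bits


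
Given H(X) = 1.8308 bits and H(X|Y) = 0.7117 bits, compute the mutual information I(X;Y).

I(X;Y) = H(X) - H(X|Y)
I(X;Y) = 1.8308 - 0.7117 = 1.1191 bits


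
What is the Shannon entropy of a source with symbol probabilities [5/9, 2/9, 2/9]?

H(X) = -Σ p(x) log₂ p(x)
  -5/9 × log₂(5/9) = 0.4711
  -2/9 × log₂(2/9) = 0.4822
  -2/9 × log₂(2/9) = 0.4822
H(X) = 1.4355 bits


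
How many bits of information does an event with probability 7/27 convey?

Information content I(x) = -log₂(p(x))
I = -log₂(7/27) = -log₂(0.2593)
I = 1.9475 bits


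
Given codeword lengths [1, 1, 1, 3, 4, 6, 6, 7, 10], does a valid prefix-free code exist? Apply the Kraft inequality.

Kraft inequality: Σ 2^(-l_i) ≤ 1 for prefix-free code
Calculating: 2^(-1) + 2^(-1) + 2^(-1) + 2^(-3) + 2^(-4) + 2^(-6) + 2^(-6) + 2^(-7) + 2^(-10)
= 0.5 + 0.5 + 0.5 + 0.125 + 0.0625 + 0.015625 + 0.015625 + 0.0078125 + 0.0009765625
= 1.7275
Since 1.7275 > 1, prefix-free code does not exist


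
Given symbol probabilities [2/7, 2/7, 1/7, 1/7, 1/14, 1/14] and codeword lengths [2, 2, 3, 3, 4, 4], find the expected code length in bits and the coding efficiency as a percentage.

Average length L = Σ p_i × l_i = 2.5714 bits
Entropy H = 2.3788 bits
Efficiency η = H/L × 100% = 92.51%


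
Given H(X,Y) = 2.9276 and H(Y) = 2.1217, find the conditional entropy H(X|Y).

Chain rule: H(X,Y) = H(X|Y) + H(Y)
H(X|Y) = H(X,Y) - H(Y) = 2.9276 - 2.1217 = 0.8059 bits


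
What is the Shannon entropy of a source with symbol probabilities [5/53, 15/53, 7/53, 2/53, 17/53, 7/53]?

H(X) = -Σ p(x) log₂ p(x)
  -5/53 × log₂(5/53) = 0.3213
  -15/53 × log₂(15/53) = 0.5154
  -7/53 × log₂(7/53) = 0.3857
  -2/53 × log₂(2/53) = 0.1784
  -17/53 × log₂(17/53) = 0.5262
  -7/53 × log₂(7/53) = 0.3857
H(X) = 2.3128 bits


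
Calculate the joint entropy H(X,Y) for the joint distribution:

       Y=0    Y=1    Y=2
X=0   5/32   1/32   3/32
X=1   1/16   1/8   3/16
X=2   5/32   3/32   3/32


H(X,Y) = -Σ p(x,y) log₂ p(x,y)
  p(0,0)=5/32: -0.1562 × log₂(0.1562) = 0.4184
  p(0,1)=1/32: -0.0312 × log₂(0.0312) = 0.1562
  p(0,2)=3/32: -0.0938 × log₂(0.0938) = 0.3202
  p(1,0)=1/16: -0.0625 × log₂(0.0625) = 0.2500
  p(1,1)=1/8: -0.1250 × log₂(0.1250) = 0.3750
  p(1,2)=3/16: -0.1875 × log₂(0.1875) = 0.4528
  p(2,0)=5/32: -0.1562 × log₂(0.1562) = 0.4184
  p(2,1)=3/32: -0.0938 × log₂(0.0938) = 0.3202
  p(2,2)=3/32: -0.0938 × log₂(0.0938) = 0.3202
H(X,Y) = 3.0314 bits


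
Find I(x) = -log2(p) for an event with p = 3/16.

Information content I(x) = -log₂(p(x))
I = -log₂(3/16) = -log₂(0.1875)
I = 2.4150 bits


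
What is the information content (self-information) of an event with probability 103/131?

Information content I(x) = -log₂(p(x))
I = -log₂(103/131) = -log₂(0.7863)
I = 0.3469 bits


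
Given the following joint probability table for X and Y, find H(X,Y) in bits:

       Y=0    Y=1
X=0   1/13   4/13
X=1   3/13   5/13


H(X,Y) = -Σ p(x,y) log₂ p(x,y)
  p(0,0)=1/13: -0.0769 × log₂(0.0769) = 0.2846
  p(0,1)=4/13: -0.3077 × log₂(0.3077) = 0.5232
  p(1,0)=3/13: -0.2308 × log₂(0.2308) = 0.4882
  p(1,1)=5/13: -0.3846 × log₂(0.3846) = 0.5302
H(X,Y) = 1.8262 bits


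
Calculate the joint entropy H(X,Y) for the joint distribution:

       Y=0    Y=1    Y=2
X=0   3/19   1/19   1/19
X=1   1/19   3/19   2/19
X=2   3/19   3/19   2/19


H(X,Y) = -Σ p(x,y) log₂ p(x,y)
  p(0,0)=3/19: -0.1579 × log₂(0.1579) = 0.4205
  p(0,1)=1/19: -0.0526 × log₂(0.0526) = 0.2236
  p(0,2)=1/19: -0.0526 × log₂(0.0526) = 0.2236
  p(1,0)=1/19: -0.0526 × log₂(0.0526) = 0.2236
  p(1,1)=3/19: -0.1579 × log₂(0.1579) = 0.4205
  p(1,2)=2/19: -0.1053 × log₂(0.1053) = 0.3419
  p(2,0)=3/19: -0.1579 × log₂(0.1579) = 0.4205
  p(2,1)=3/19: -0.1579 × log₂(0.1579) = 0.4205
  p(2,2)=2/19: -0.1053 × log₂(0.1053) = 0.3419
H(X,Y) = 3.0364 bits


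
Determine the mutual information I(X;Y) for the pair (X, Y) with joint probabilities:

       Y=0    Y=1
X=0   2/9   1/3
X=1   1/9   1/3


H(X) = 0.9911, H(Y) = 0.9183, H(X,Y) = 1.8911
I(X;Y) = H(X) + H(Y) - H(X,Y) = 0.0183 bits


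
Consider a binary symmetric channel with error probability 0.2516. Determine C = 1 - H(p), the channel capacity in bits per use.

For BSC with error probability p:
C = 1 - H(p) where H(p) is binary entropy
H(0.2516) = -0.2516 × log₂(0.2516) - 0.7484 × log₂(0.7484)
H(p) = 0.8138
C = 1 - 0.8138 = 0.1862 bits/use


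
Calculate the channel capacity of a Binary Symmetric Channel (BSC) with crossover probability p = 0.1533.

For BSC with error probability p:
C = 1 - H(p) where H(p) is binary entropy
H(0.1533) = -0.1533 × log₂(0.1533) - 0.8467 × log₂(0.8467)
H(p) = 0.6180
C = 1 - 0.6180 = 0.3820 bits/use


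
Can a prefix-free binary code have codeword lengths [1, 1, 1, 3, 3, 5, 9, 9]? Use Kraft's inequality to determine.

Kraft inequality: Σ 2^(-l_i) ≤ 1 for prefix-free code
Calculating: 2^(-1) + 2^(-1) + 2^(-1) + 2^(-3) + 2^(-3) + 2^(-5) + 2^(-9) + 2^(-9)
= 0.5 + 0.5 + 0.5 + 0.125 + 0.125 + 0.03125 + 0.001953125 + 0.001953125
= 1.7852
Since 1.7852 > 1, prefix-free code does not exist


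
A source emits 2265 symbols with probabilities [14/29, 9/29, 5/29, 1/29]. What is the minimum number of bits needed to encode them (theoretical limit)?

Entropy H = 1.6358 bits/symbol
Minimum bits = H × n = 1.6358 × 2265
= 3705.19 bits


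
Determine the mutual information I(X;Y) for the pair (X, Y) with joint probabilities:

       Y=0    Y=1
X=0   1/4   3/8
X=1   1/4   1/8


H(X) = 0.9544, H(Y) = 1.0000, H(X,Y) = 1.9056
I(X;Y) = H(X) + H(Y) - H(X,Y) = 0.0488 bits


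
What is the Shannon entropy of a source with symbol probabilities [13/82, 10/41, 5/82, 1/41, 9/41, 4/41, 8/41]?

H(X) = -Σ p(x) log₂ p(x)
  -13/82 × log₂(13/82) = 0.4212
  -10/41 × log₂(10/41) = 0.4965
  -5/82 × log₂(5/82) = 0.2461
  -1/41 × log₂(1/41) = 0.1307
  -9/41 × log₂(9/41) = 0.4802
  -4/41 × log₂(4/41) = 0.3276
  -8/41 × log₂(8/41) = 0.4600
H(X) = 2.5623 bits


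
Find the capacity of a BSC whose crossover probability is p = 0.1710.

For BSC with error probability p:
C = 1 - H(p) where H(p) is binary entropy
H(0.1710) = -0.1710 × log₂(0.1710) - 0.8290 × log₂(0.8290)
H(p) = 0.6600
C = 1 - 0.6600 = 0.3400 bits/use


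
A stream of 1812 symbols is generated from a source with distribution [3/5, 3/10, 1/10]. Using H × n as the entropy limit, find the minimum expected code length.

Entropy H = 1.2955 bits/symbol
Minimum bits = H × n = 1.2955 × 1812
= 2347.38 bits


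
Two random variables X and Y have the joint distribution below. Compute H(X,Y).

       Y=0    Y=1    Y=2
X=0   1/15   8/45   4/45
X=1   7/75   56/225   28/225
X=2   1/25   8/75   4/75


H(X,Y) = -Σ p(x,y) log₂ p(x,y)
  p(0,0)=1/15: -0.0667 × log₂(0.0667) = 0.2605
  p(0,1)=8/45: -0.1778 × log₂(0.1778) = 0.4430
  p(0,2)=4/45: -0.0889 × log₂(0.0889) = 0.3104
  p(1,0)=7/75: -0.0933 × log₂(0.0933) = 0.3193
  p(1,1)=56/225: -0.2489 × log₂(0.2489) = 0.4994
  p(1,2)=28/225: -0.1244 × log₂(0.1244) = 0.3741
  p(2,0)=1/25: -0.0400 × log₂(0.0400) = 0.1858
  p(2,1)=8/75: -0.1067 × log₂(0.1067) = 0.3444
  p(2,2)=4/75: -0.0533 × log₂(0.0533) = 0.2255
H(X,Y) = 2.9624 bits


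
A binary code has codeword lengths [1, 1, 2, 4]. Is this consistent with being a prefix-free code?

Kraft inequality: Σ 2^(-l_i) ≤ 1 for prefix-free code
Calculating: 2^(-1) + 2^(-1) + 2^(-2) + 2^(-4)
= 0.5 + 0.5 + 0.25 + 0.0625
= 1.3125
Since 1.3125 > 1, prefix-free code does not exist


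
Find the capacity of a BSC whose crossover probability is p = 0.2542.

For BSC with error probability p:
C = 1 - H(p) where H(p) is binary entropy
H(0.2542) = -0.2542 × log₂(0.2542) - 0.7458 × log₂(0.7458)
H(p) = 0.8179
C = 1 - 0.8179 = 0.1821 bits/use


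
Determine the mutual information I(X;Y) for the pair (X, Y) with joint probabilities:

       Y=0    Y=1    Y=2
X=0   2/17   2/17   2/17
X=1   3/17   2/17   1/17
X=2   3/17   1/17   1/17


H(X) = 1.5799, H(Y) = 1.5222, H(X,Y) = 3.0575
I(X;Y) = H(X) + H(Y) - H(X,Y) = 0.0446 bits


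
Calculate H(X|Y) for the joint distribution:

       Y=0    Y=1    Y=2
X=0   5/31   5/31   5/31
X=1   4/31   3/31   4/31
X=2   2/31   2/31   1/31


H(X|Y) = Σ_y p(y) H(X|Y=y)
  p(Y=0) = 11/31, H(X|Y=0) = 1.4949
  p(Y=1) = 10/31, H(X|Y=1) = 1.4855
  p(Y=2) = 10/31, H(X|Y=2) = 1.3610
H(X|Y) = 0.3548×1.4949 + 0.3226×1.4855 + 0.3226×1.3610 = 1.4487 bits


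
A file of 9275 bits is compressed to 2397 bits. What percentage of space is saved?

Space savings = (1 - Compressed/Original) × 100%
= (1 - 2397/9275) × 100%
= 74.16%


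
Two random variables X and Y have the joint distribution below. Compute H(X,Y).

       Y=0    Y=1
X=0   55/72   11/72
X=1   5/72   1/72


H(X,Y) = -Σ p(x,y) log₂ p(x,y)
  p(0,0)=55/72: -0.7639 × log₂(0.7639) = 0.2968
  p(0,1)=11/72: -0.1528 × log₂(0.1528) = 0.4141
  p(1,0)=5/72: -0.0694 × log₂(0.0694) = 0.2672
  p(1,1)=1/72: -0.0139 × log₂(0.0139) = 0.0857
H(X,Y) = 1.0638 bits


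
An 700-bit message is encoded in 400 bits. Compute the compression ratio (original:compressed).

Compression ratio = Original / Compressed
= 700 / 400 = 1.75:1


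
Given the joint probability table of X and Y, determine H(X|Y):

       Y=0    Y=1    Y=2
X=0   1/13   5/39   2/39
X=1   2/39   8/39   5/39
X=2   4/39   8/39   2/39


H(X|Y) = Σ_y p(y) H(X|Y=y)
  p(Y=0) = 3/13, H(X|Y=0) = 1.5305
  p(Y=1) = 7/13, H(X|Y=1) = 1.5538
  p(Y=2) = 3/13, H(X|Y=2) = 1.4355
H(X|Y) = 0.2308×1.5305 + 0.5385×1.5538 + 0.2308×1.4355 = 1.5211 bits


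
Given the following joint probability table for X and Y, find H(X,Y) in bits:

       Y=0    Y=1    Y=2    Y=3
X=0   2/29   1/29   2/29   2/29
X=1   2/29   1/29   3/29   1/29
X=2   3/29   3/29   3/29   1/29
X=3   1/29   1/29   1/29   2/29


H(X,Y) = -Σ p(x,y) log₂ p(x,y)
  p(0,0)=2/29: -0.0690 × log₂(0.0690) = 0.2661
  p(0,1)=1/29: -0.0345 × log₂(0.0345) = 0.1675
  p(0,2)=2/29: -0.0690 × log₂(0.0690) = 0.2661
  p(0,3)=2/29: -0.0690 × log₂(0.0690) = 0.2661
  p(1,0)=2/29: -0.0690 × log₂(0.0690) = 0.2661
  p(1,1)=1/29: -0.0345 × log₂(0.0345) = 0.1675
  p(1,2)=3/29: -0.1034 × log₂(0.1034) = 0.3386
  p(1,3)=1/29: -0.0345 × log₂(0.0345) = 0.1675
  p(2,0)=3/29: -0.1034 × log₂(0.1034) = 0.3386
  p(2,1)=3/29: -0.1034 × log₂(0.1034) = 0.3386
  p(2,2)=3/29: -0.1034 × log₂(0.1034) = 0.3386
  p(2,3)=1/29: -0.0345 × log₂(0.0345) = 0.1675
  p(3,0)=1/29: -0.0345 × log₂(0.0345) = 0.1675
  p(3,1)=1/29: -0.0345 × log₂(0.0345) = 0.1675
  p(3,2)=1/29: -0.0345 × log₂(0.0345) = 0.1675
  p(3,3)=2/29: -0.0690 × log₂(0.0690) = 0.2661
H(X,Y) = 3.8573 bits


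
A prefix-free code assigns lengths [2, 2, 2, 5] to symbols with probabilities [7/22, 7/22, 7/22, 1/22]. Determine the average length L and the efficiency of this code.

Average length L = Σ p_i × l_i = 2.1364 bits
Entropy H = 1.7797 bits
Efficiency η = H/L × 100% = 83.30%


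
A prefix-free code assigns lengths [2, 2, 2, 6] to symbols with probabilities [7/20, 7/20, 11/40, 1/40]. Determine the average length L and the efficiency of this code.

Average length L = Σ p_i × l_i = 2.1000 bits
Entropy H = 1.7054 bits
Efficiency η = H/L × 100% = 81.21%


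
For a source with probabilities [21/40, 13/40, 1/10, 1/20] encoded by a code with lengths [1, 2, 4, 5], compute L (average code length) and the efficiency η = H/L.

Average length L = Σ p_i × l_i = 1.8250 bits
Entropy H = 1.5633 bits
Efficiency η = H/L × 100% = 85.66%


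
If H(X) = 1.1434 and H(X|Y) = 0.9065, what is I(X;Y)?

I(X;Y) = H(X) - H(X|Y)
I(X;Y) = 1.1434 - 0.9065 = 0.2369 bits


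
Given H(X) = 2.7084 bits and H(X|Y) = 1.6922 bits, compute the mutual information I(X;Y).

I(X;Y) = H(X) - H(X|Y)
I(X;Y) = 2.7084 - 1.6922 = 1.0162 bits


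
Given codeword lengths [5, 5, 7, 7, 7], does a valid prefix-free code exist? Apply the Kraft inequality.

Kraft inequality: Σ 2^(-l_i) ≤ 1 for prefix-free code
Calculating: 2^(-5) + 2^(-5) + 2^(-7) + 2^(-7) + 2^(-7)
= 0.03125 + 0.03125 + 0.0078125 + 0.0078125 + 0.0078125
= 0.0859
Since 0.0859 ≤ 1, prefix-free code exists


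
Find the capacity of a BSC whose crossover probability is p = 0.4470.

For BSC with error probability p:
C = 1 - H(p) where H(p) is binary entropy
H(0.4470) = -0.4470 × log₂(0.4470) - 0.5530 × log₂(0.5530)
H(p) = 0.9919
C = 1 - 0.9919 = 0.0081 bits/use


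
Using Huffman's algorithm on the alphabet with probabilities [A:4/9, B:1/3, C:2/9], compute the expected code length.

Huffman tree construction:
Combine smallest probabilities repeatedly
Resulting codes:
  A: 0 (length 1)
  B: 11 (length 2)
  C: 10 (length 2)
Average length = Σ p(s) × length(s) = 1.5556 bits


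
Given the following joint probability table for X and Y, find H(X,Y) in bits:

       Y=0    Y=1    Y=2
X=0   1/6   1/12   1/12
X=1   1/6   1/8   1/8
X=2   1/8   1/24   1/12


H(X,Y) = -Σ p(x,y) log₂ p(x,y)
  p(0,0)=1/6: -0.1667 × log₂(0.1667) = 0.4308
  p(0,1)=1/12: -0.0833 × log₂(0.0833) = 0.2987
  p(0,2)=1/12: -0.0833 × log₂(0.0833) = 0.2987
  p(1,0)=1/6: -0.1667 × log₂(0.1667) = 0.4308
  p(1,1)=1/8: -0.1250 × log₂(0.1250) = 0.3750
  p(1,2)=1/8: -0.1250 × log₂(0.1250) = 0.3750
  p(2,0)=1/8: -0.1250 × log₂(0.1250) = 0.3750
  p(2,1)=1/24: -0.0417 × log₂(0.0417) = 0.1910
  p(2,2)=1/12: -0.0833 × log₂(0.0833) = 0.2987
H(X,Y) = 3.0739 bits


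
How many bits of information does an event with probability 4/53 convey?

Information content I(x) = -log₂(p(x))
I = -log₂(4/53) = -log₂(0.0755)
I = 3.7279 bits


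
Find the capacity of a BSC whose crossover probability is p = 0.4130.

For BSC with error probability p:
C = 1 - H(p) where H(p) is binary entropy
H(0.4130) = -0.4130 × log₂(0.4130) - 0.5870 × log₂(0.5870)
H(p) = 0.9780
C = 1 - 0.9780 = 0.0220 bits/use


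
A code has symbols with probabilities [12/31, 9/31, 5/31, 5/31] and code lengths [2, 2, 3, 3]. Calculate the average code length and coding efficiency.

Average length L = Σ p_i × l_i = 2.3226 bits
Entropy H = 1.8972 bits
Efficiency η = H/L × 100% = 81.68%


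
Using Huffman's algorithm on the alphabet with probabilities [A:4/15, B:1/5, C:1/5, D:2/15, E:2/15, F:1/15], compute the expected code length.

Huffman tree construction:
Combine smallest probabilities repeatedly
Resulting codes:
  A: 10 (length 2)
  B: 111 (length 3)
  C: 00 (length 2)
  D: 011 (length 3)
  E: 110 (length 3)
  F: 010 (length 3)
Average length = Σ p(s) × length(s) = 2.5333 bits


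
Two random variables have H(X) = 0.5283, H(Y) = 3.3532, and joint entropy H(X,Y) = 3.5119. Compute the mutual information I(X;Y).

I(X;Y) = H(X) + H(Y) - H(X,Y)
I(X;Y) = 0.5283 + 3.3532 - 3.5119 = 0.3696 bits


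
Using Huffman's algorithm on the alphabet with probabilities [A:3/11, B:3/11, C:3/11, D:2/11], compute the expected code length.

Huffman tree construction:
Combine smallest probabilities repeatedly
Resulting codes:
  A: 01 (length 2)
  B: 10 (length 2)
  C: 11 (length 2)
  D: 00 (length 2)
Average length = Σ p(s) × length(s) = 2.0000 bits


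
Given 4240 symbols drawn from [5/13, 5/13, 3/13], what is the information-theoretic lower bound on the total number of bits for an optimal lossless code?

Entropy H = 1.5486 bits/symbol
Minimum bits = H × n = 1.5486 × 4240
= 6565.98 bits


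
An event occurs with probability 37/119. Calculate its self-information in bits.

Information content I(x) = -log₂(p(x))
I = -log₂(37/119) = -log₂(0.3109)
I = 1.6854 bits


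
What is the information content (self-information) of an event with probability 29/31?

Information content I(x) = -log₂(p(x))
I = -log₂(29/31) = -log₂(0.9355)
I = 0.0962 bits


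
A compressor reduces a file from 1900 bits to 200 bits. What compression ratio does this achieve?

Compression ratio = Original / Compressed
= 1900 / 200 = 9.50:1


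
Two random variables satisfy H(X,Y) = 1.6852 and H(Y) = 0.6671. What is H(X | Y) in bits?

Chain rule: H(X,Y) = H(X|Y) + H(Y)
H(X|Y) = H(X,Y) - H(Y) = 1.6852 - 0.6671 = 1.0181 bits


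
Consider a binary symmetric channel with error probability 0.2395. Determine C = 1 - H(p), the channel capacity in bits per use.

For BSC with error probability p:
C = 1 - H(p) where H(p) is binary entropy
H(0.2395) = -0.2395 × log₂(0.2395) - 0.7605 × log₂(0.7605)
H(p) = 0.7942
C = 1 - 0.7942 = 0.2058 bits/use


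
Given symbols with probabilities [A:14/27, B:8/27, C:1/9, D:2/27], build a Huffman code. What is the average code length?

Huffman tree construction:
Combine smallest probabilities repeatedly
Resulting codes:
  A: 1 (length 1)
  B: 01 (length 2)
  C: 001 (length 3)
  D: 000 (length 3)
Average length = Σ p(s) × length(s) = 1.6667 bits


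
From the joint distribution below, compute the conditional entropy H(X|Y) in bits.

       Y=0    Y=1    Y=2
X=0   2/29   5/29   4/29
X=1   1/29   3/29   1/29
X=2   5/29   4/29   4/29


H(X|Y) = Σ_y p(y) H(X|Y=y)
  p(Y=0) = 8/29, H(X|Y=0) = 1.2988
  p(Y=1) = 12/29, H(X|Y=1) = 1.5546
  p(Y=2) = 9/29, H(X|Y=2) = 1.3921
H(X|Y) = 0.2759×1.2988 + 0.4138×1.5546 + 0.3103×1.3921 = 1.4336 bits


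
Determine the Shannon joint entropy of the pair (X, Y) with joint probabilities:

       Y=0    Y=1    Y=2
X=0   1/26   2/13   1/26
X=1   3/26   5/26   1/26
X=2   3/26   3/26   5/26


H(X,Y) = -Σ p(x,y) log₂ p(x,y)
  p(0,0)=1/26: -0.0385 × log₂(0.0385) = 0.1808
  p(0,1)=2/13: -0.1538 × log₂(0.1538) = 0.4155
  p(0,2)=1/26: -0.0385 × log₂(0.0385) = 0.1808
  p(1,0)=3/26: -0.1154 × log₂(0.1154) = 0.3595
  p(1,1)=5/26: -0.1923 × log₂(0.1923) = 0.4574
  p(1,2)=1/26: -0.0385 × log₂(0.0385) = 0.1808
  p(2,0)=3/26: -0.1154 × log₂(0.1154) = 0.3595
  p(2,1)=3/26: -0.1154 × log₂(0.1154) = 0.3595
  p(2,2)=5/26: -0.1923 × log₂(0.1923) = 0.4574
H(X,Y) = 2.9511 bits


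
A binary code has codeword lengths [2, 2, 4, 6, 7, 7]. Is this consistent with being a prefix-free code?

Kraft inequality: Σ 2^(-l_i) ≤ 1 for prefix-free code
Calculating: 2^(-2) + 2^(-2) + 2^(-4) + 2^(-6) + 2^(-7) + 2^(-7)
= 0.25 + 0.25 + 0.0625 + 0.015625 + 0.0078125 + 0.0078125
= 0.5938
Since 0.5938 ≤ 1, prefix-free code exists


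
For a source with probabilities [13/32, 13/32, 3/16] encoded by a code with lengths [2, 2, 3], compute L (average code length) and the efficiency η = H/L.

Average length L = Σ p_i × l_i = 2.1875 bits
Entropy H = 1.5087 bits
Efficiency η = H/L × 100% = 68.97%


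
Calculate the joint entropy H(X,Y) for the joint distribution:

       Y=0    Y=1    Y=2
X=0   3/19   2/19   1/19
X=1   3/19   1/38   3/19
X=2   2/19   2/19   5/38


H(X,Y) = -Σ p(x,y) log₂ p(x,y)
  p(0,0)=3/19: -0.1579 × log₂(0.1579) = 0.4205
  p(0,1)=2/19: -0.1053 × log₂(0.1053) = 0.3419
  p(0,2)=1/19: -0.0526 × log₂(0.0526) = 0.2236
  p(1,0)=3/19: -0.1579 × log₂(0.1579) = 0.4205
  p(1,1)=1/38: -0.0263 × log₂(0.0263) = 0.1381
  p(1,2)=3/19: -0.1579 × log₂(0.1579) = 0.4205
  p(2,0)=2/19: -0.1053 × log₂(0.1053) = 0.3419
  p(2,1)=2/19: -0.1053 × log₂(0.1053) = 0.3419
  p(2,2)=5/38: -0.1316 × log₂(0.1316) = 0.3850
H(X,Y) = 3.0337 bits


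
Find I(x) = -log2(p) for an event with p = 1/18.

Information content I(x) = -log₂(p(x))
I = -log₂(1/18) = -log₂(0.0556)
I = 4.1699 bits


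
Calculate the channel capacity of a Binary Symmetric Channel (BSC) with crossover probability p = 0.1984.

For BSC with error probability p:
C = 1 - H(p) where H(p) is binary entropy
H(0.1984) = -0.1984 × log₂(0.1984) - 0.8016 × log₂(0.8016)
H(p) = 0.7187
C = 1 - 0.7187 = 0.2813 bits/use


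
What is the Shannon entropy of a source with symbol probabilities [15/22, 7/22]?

H(X) = -Σ p(x) log₂ p(x)
  -15/22 × log₂(15/22) = 0.3767
  -7/22 × log₂(7/22) = 0.5257
H(X) = 0.9024 bits


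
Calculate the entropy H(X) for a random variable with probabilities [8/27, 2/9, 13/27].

H(X) = -Σ p(x) log₂ p(x)
  -8/27 × log₂(8/27) = 0.5200
  -2/9 × log₂(2/9) = 0.4822
  -13/27 × log₂(13/27) = 0.5077
H(X) = 1.5099 bits


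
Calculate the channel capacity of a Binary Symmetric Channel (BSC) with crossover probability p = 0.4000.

For BSC with error probability p:
C = 1 - H(p) where H(p) is binary entropy
H(0.4000) = -0.4000 × log₂(0.4000) - 0.6000 × log₂(0.6000)
H(p) = 0.9710
C = 1 - 0.9710 = 0.0290 bits/use


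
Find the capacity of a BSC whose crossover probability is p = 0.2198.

For BSC with error probability p:
C = 1 - H(p) where H(p) is binary entropy
H(0.2198) = -0.2198 × log₂(0.2198) - 0.7802 × log₂(0.7802)
H(p) = 0.7598
C = 1 - 0.7598 = 0.2402 bits/use


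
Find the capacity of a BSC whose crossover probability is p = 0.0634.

For BSC with error probability p:
C = 1 - H(p) where H(p) is binary entropy
H(0.0634) = -0.0634 × log₂(0.0634) - 0.9366 × log₂(0.9366)
H(p) = 0.3408
C = 1 - 0.3408 = 0.6592 bits/use


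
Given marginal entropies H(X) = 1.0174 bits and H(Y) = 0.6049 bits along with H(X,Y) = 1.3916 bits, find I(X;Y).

I(X;Y) = H(X) + H(Y) - H(X,Y)
I(X;Y) = 1.0174 + 0.6049 - 1.3916 = 0.2307 bits


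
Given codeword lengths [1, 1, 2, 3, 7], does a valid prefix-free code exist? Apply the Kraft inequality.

Kraft inequality: Σ 2^(-l_i) ≤ 1 for prefix-free code
Calculating: 2^(-1) + 2^(-1) + 2^(-2) + 2^(-3) + 2^(-7)
= 0.5 + 0.5 + 0.25 + 0.125 + 0.0078125
= 1.3828
Since 1.3828 > 1, prefix-free code does not exist


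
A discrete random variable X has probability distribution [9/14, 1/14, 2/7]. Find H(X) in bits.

H(X) = -Σ p(x) log₂ p(x)
  -9/14 × log₂(9/14) = 0.4098
  -1/14 × log₂(1/14) = 0.2720
  -2/7 × log₂(2/7) = 0.5164
H(X) = 1.1981 bits


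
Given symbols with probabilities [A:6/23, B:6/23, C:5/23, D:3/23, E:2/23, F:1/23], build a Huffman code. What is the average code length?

Huffman tree construction:
Combine smallest probabilities repeatedly
Resulting codes:
  A: 01 (length 2)
  B: 10 (length 2)
  C: 00 (length 2)
  D: 110 (length 3)
  E: 1111 (length 4)
  F: 1110 (length 4)
Average length = Σ p(s) × length(s) = 2.3913 bits


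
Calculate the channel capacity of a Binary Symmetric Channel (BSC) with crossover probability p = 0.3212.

For BSC with error probability p:
C = 1 - H(p) where H(p) is binary entropy
H(0.3212) = -0.3212 × log₂(0.3212) - 0.6788 × log₂(0.6788)
H(p) = 0.9057
C = 1 - 0.9057 = 0.0943 bits/use


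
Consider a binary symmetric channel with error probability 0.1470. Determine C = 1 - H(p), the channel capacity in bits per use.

For BSC with error probability p:
C = 1 - H(p) where H(p) is binary entropy
H(0.1470) = -0.1470 × log₂(0.1470) - 0.8530 × log₂(0.8530)
H(p) = 0.6023
C = 1 - 0.6023 = 0.3977 bits/use


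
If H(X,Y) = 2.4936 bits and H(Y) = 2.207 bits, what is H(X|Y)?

Chain rule: H(X,Y) = H(X|Y) + H(Y)
H(X|Y) = H(X,Y) - H(Y) = 2.4936 - 2.207 = 0.2866 bits


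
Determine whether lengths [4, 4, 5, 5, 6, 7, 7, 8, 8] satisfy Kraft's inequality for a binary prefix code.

Kraft inequality: Σ 2^(-l_i) ≤ 1 for prefix-free code
Calculating: 2^(-4) + 2^(-4) + 2^(-5) + 2^(-5) + 2^(-6) + 2^(-7) + 2^(-7) + 2^(-8) + 2^(-8)
= 0.0625 + 0.0625 + 0.03125 + 0.03125 + 0.015625 + 0.0078125 + 0.0078125 + 0.00390625 + 0.00390625
= 0.2266
Since 0.2266 ≤ 1, prefix-free code exists


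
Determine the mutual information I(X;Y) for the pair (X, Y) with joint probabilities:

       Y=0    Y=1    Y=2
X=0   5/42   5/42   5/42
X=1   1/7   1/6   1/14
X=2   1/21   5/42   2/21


H(X) = 1.5671, H(Y) = 1.5682, H(X,Y) = 3.0982
I(X;Y) = H(X) + H(Y) - H(X,Y) = 0.0372 bits


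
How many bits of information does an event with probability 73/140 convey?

Information content I(x) = -log₂(p(x))
I = -log₂(73/140) = -log₂(0.5214)
I = 0.9395 bits


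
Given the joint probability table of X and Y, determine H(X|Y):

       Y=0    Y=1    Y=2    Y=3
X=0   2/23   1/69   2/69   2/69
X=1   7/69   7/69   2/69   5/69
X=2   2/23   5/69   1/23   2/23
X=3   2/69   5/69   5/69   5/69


H(X|Y) = Σ_y p(y) H(X|Y=y)
  p(Y=0) = 7/23, H(X|Y=0) = 1.8842
  p(Y=1) = 6/23, H(X|Y=1) = 1.7882
  p(Y=2) = 4/23, H(X|Y=2) = 1.8879
  p(Y=3) = 6/23, H(X|Y=3) = 1.9072
H(X|Y) = 0.3043×1.8842 + 0.2609×1.7882 + 0.1739×1.8879 + 0.2609×1.9072 = 1.8658 bits


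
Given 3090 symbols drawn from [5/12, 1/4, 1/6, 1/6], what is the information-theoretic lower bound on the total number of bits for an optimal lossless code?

Entropy H = 1.8879 bits/symbol
Minimum bits = H × n = 1.8879 × 3090
= 5833.67 bits


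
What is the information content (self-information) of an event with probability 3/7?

Information content I(x) = -log₂(p(x))
I = -log₂(3/7) = -log₂(0.4286)
I = 1.2224 bits


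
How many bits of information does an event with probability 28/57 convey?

Information content I(x) = -log₂(p(x))
I = -log₂(28/57) = -log₂(0.4912)
I = 1.0255 bits


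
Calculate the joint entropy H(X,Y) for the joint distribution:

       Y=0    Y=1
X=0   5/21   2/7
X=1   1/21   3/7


H(X,Y) = -Σ p(x,y) log₂ p(x,y)
  p(0,0)=5/21: -0.2381 × log₂(0.2381) = 0.4929
  p(0,1)=2/7: -0.2857 × log₂(0.2857) = 0.5164
  p(1,0)=1/21: -0.0476 × log₂(0.0476) = 0.2092
  p(1,1)=3/7: -0.4286 × log₂(0.4286) = 0.5239
H(X,Y) = 1.7424 bits


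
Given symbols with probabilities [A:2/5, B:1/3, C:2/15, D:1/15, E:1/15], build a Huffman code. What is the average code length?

Huffman tree construction:
Combine smallest probabilities repeatedly
Resulting codes:
  A: 0 (length 1)
  B: 11 (length 2)
  C: 100 (length 3)
  D: 1010 (length 4)
  E: 1011 (length 4)
Average length = Σ p(s) × length(s) = 2.0000 bits


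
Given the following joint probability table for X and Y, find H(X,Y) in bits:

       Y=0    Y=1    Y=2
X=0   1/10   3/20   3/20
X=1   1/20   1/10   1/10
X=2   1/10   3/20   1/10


H(X,Y) = -Σ p(x,y) log₂ p(x,y)
  p(0,0)=1/10: -0.1000 × log₂(0.1000) = 0.3322
  p(0,1)=3/20: -0.1500 × log₂(0.1500) = 0.4105
  p(0,2)=3/20: -0.1500 × log₂(0.1500) = 0.4105
  p(1,0)=1/20: -0.0500 × log₂(0.0500) = 0.2161
  p(1,1)=1/10: -0.1000 × log₂(0.1000) = 0.3322
  p(1,2)=1/10: -0.1000 × log₂(0.1000) = 0.3322
  p(2,0)=1/10: -0.1000 × log₂(0.1000) = 0.3322
  p(2,1)=3/20: -0.1500 × log₂(0.1500) = 0.4105
  p(2,2)=1/10: -0.1000 × log₂(0.1000) = 0.3322
H(X,Y) = 3.1087 bits


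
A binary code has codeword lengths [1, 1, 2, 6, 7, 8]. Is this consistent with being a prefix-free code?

Kraft inequality: Σ 2^(-l_i) ≤ 1 for prefix-free code
Calculating: 2^(-1) + 2^(-1) + 2^(-2) + 2^(-6) + 2^(-7) + 2^(-8)
= 0.5 + 0.5 + 0.25 + 0.015625 + 0.0078125 + 0.00390625
= 1.2773
Since 1.2773 > 1, prefix-free code does not exist


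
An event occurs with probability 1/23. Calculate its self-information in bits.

Information content I(x) = -log₂(p(x))
I = -log₂(1/23) = -log₂(0.0435)
I = 4.5236 bits


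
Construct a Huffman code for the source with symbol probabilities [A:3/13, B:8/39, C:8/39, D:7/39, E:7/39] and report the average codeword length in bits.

Huffman tree construction:
Combine smallest probabilities repeatedly
Resulting codes:
  A: 10 (length 2)
  B: 00 (length 2)
  C: 01 (length 2)
  D: 110 (length 3)
  E: 111 (length 3)
Average length = Σ p(s) × length(s) = 2.3590 bits


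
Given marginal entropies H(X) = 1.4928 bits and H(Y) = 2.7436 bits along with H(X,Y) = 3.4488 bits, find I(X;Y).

I(X;Y) = H(X) + H(Y) - H(X,Y)
I(X;Y) = 1.4928 + 2.7436 - 3.4488 = 0.7876 bits


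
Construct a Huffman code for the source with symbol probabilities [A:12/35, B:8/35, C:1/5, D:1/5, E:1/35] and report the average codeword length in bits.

Huffman tree construction:
Combine smallest probabilities repeatedly
Resulting codes:
  A: 11 (length 2)
  B: 01 (length 2)
  C: 101 (length 3)
  D: 00 (length 2)
  E: 100 (length 3)
Average length = Σ p(s) × length(s) = 2.2286 bits


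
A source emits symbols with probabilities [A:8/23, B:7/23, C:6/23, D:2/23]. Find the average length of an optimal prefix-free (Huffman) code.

Huffman tree construction:
Combine smallest probabilities repeatedly
Resulting codes:
  A: 11 (length 2)
  B: 10 (length 2)
  C: 01 (length 2)
  D: 00 (length 2)
Average length = Σ p(s) × length(s) = 2.0000 bits


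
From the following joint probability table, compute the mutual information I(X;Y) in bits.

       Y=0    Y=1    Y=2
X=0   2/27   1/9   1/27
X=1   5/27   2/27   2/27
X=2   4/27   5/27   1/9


H(X) = 1.5305, H(Y) = 1.5407, H(X,Y) = 3.0242
I(X;Y) = H(X) + H(Y) - H(X,Y) = 0.0470 bits


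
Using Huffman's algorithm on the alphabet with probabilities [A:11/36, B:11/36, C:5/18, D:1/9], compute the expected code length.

Huffman tree construction:
Combine smallest probabilities repeatedly
Resulting codes:
  A: 10 (length 2)
  B: 11 (length 2)
  C: 01 (length 2)
  D: 00 (length 2)
Average length = Σ p(s) × length(s) = 2.0000 bits
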